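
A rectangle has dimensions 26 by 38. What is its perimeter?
Perimeter = 2 * (length + width)
Perimeter = 2 * (26 + 38)
Perimeter = 2 * 64
Perimeter = 128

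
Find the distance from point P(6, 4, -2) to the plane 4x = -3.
d = |4(6) + 0(4) + 0(-2) - (-3)| / √(4² + 0² + 0²) = 27/√16 = 6.75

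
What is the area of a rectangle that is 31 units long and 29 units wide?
Area = length * width
Area = 31 * 29
Area = 899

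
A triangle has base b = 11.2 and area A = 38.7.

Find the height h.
A = ½bh  →  h = 2A/b
h = 2·38.7/11.2 = 6.911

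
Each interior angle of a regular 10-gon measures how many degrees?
Interior angle of a regular n-gon = (n-2)*180/n
Interior angle = (10-2)*180/10
Interior angle = 8*180/10
Interior angle = 1440/10
Interior angle = 144 degrees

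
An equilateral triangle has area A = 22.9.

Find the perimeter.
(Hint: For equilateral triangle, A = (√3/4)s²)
A = (√3/4)s²  →  s² = 4A/√3 = 4·22.9/√3 = 52.8853
s = 7.27223
Perimeter = 3s = 21.82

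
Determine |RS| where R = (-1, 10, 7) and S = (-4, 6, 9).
d = √[(-3)² + (-4)² + (2)²] = √29 = 5.385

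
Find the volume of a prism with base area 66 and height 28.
Volume = base area * height
Volume = 66 * 28
Volume = 1848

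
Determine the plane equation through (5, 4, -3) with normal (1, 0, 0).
d = n·P = (1)(5) + (0)(4) + (0)(-3) = 5
Plane: x = 5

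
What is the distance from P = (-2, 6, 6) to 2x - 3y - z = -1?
d = |2(-2) + (-3)(6) + (-1)(6) - (-1)| / √(2² + (-3)² + (-1)²) = 27/√14 = 7.216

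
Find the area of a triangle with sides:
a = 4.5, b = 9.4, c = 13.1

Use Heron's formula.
s = (a+b+c)/2 = (4.5+9.4+13.1)/2 = 13.5
A = √(s(s-a)(s-b)(s-c)) = √(13.5·9·4.1·0.4)
A = √199.26 = 14.12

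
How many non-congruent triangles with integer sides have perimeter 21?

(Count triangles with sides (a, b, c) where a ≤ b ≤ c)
With a ≤ b ≤ c and a + b + c = 21, the triangle inequality a + b > c gives c < 21/2, so c ≤ 10.
Iterate a from 1 to ⌊p/3⌋ = 7; for each a, b ranges from a to ⌊(p−a)/2⌋ with c = p − a − b, keeping only c ≥ b.
Triples: (1, 10, 10), (2, 9, 10), (3, 8, 10), …
Count = 12 triangles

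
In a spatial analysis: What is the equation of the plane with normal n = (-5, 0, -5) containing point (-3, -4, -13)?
d = n·P = (-5)(-3) + (0)(-4) + (-5)(-13) = 80
Plane: -5x - 5z = 80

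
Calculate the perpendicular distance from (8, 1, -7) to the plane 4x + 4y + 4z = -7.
d = |4(8) + 4(1) + 4(-7) - (-7)| / √(4² + 4² + 4²) = 15/√48 = 2.165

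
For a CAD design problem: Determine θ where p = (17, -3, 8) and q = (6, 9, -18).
p·q = -69, |p|² = 362, |q|² = 441
cos θ = -69/√159642 ≈ -0.1727
θ ≈ 99.94°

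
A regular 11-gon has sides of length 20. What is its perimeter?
Perimeter = number of sides * side length
Perimeter = 11 * 20
Perimeter = 220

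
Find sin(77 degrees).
sin(77 degrees) = 0.9744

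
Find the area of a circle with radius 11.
Area = pi * r²
Area = pi * 11²
Area = pi * 121
Area = 380.13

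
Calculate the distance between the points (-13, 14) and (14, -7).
Using the distance formula: d = sqrt((x₂-x₁)² + (y₂-y₁)²)
dx = 14 - (-13) = 27
dy = (-7) - 14 = -21
d = sqrt(27² + (-21)²) = sqrt(729 + 441) = sqrt(1170) = 34.21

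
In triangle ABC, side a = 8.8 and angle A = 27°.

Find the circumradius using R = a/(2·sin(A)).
R = a/(2·sin(A)) = 8.8/(2·sin(27°))
R = 8.8/(2·0.453990) = 8.8/0.907981 = 9.692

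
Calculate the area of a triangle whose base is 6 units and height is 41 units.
Area = (1/2) * base * height
Area = (1/2) * 6 * 41
Area = 123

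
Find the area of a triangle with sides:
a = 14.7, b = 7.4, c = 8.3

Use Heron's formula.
s = (a+b+c)/2 = (14.7+7.4+8.3)/2 = 15.2
A = √(s(s-a)(s-b)(s-c)) = √(15.2·0.5·7.8·6.9)
A = √409.032 = 20.22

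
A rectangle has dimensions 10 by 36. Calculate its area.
Area = length * width
Area = 10 * 36
Area = 360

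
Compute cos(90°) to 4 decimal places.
cos(90 degrees) = 0
Decimal approximation: 0.0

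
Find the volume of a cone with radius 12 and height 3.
Volume = (1/3) * pi * r² * h
Volume = (1/3) * pi * 12² * 3
Volume = (1/3) * pi * 144 * 3
Volume = (1/3) * pi * 432
Volume = 452.39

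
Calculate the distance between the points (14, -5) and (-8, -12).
Using the distance formula: d = sqrt((x₂-x₁)² + (y₂-y₁)²)
dx = (-8) - 14 = -22
dy = (-12) - (-5) = -7
d = sqrt((-22)² + (-7)²) = sqrt(484 + 49) = sqrt(533) = 23.09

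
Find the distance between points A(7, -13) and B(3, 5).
Using the distance formula: d = sqrt((x₂-x₁)² + (y₂-y₁)²)
dx = 3 - 7 = -4
dy = 5 - (-13) = 18
d = sqrt((-4)² + 18²) = sqrt(16 + 324) = sqrt(340) = 18.44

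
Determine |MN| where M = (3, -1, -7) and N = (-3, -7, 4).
d = √[(-6)² + (-6)² + (11)²] = √193 = 13.89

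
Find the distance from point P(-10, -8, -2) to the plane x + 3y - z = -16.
d = |1(-10) + 3(-8) + (-1)(-2) - (-16)| / √(1² + 3² + (-1)²) = 16/√11 = 4.824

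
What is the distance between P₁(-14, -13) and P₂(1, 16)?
Using the distance formula: d = sqrt((x₂-x₁)² + (y₂-y₁)²)
dx = 1 - (-14) = 15
dy = 16 - (-13) = 29
d = sqrt(15² + 29²) = sqrt(225 + 841) = sqrt(1066) = 32.65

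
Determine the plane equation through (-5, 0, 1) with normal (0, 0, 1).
d = n·P = (0)(-5) + (0)(0) + (1)(1) = 1
Plane: z = 1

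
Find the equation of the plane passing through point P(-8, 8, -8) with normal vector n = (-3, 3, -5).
d = n·P = (-3)(-8) + (3)(8) + (-5)(-8) = 88
Plane: -3x + 3y - 5z = 88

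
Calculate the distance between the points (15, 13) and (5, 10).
Using the distance formula: d = sqrt((x₂-x₁)² + (y₂-y₁)²)
dx = 5 - 15 = -10
dy = 10 - 13 = -3
d = sqrt((-10)² + (-3)²) = sqrt(100 + 9) = sqrt(109) = 10.44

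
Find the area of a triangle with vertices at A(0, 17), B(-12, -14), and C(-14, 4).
Using the coordinate formula: Area = (1/2)|x₁(y₂-y₃) + x₂(y₃-y₁) + x₃(y₁-y₂)|
Area = (1/2)|0((-14)-4) + (-12)(4-17) + (-14)(17-(-14))|
Area = (1/2)|0*(-18) + (-12)*(-13) + (-14)*31|
Area = (1/2)|0 + 156 + (-434)|
Area = (1/2)*278 = 139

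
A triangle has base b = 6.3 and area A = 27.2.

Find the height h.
A = ½bh  →  h = 2A/b
h = 2·27.2/6.3 = 8.635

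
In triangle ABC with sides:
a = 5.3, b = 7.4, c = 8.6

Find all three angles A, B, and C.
By the law of cosines:
cos(A) = (b² + c² - a²)/(2bc) = 0.790619  →  A = 37.76°
cos(B) = (a² + c² - b²)/(2ac) = 0.518758  →  B = 58.75°
cos(C) = (a² + b² - c²)/(2ab) = 0.113335  →  C = 83.49°
Check: A + B + C = 180.0° ✓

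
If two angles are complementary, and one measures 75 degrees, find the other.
Complementary angles sum to 90 degrees.
Other angle = 90 - 75
Other angle = 15 degrees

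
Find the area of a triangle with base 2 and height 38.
Area = (1/2) * base * height
Area = (1/2) * 2 * 38
Area = 38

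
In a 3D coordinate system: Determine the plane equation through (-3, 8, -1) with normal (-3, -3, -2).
d = n·P = (-3)(-3) + (-3)(8) + (-2)(-1) = -13
Plane: -3x - 3y - 2z = -13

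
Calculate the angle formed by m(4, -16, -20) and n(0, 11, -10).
m·n = 24, |m|² = 672, |n|² = 221
cos θ = 24/√148512 ≈ 0.06228
θ ≈ 86.43°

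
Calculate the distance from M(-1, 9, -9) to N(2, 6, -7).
d = √[(3)² + (-3)² + (2)²] = √22 = 4.69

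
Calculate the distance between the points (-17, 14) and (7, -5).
Using the distance formula: d = sqrt((x₂-x₁)² + (y₂-y₁)²)
dx = 7 - (-17) = 24
dy = (-5) - 14 = -19
d = sqrt(24² + (-19)²) = sqrt(576 + 361) = sqrt(937) = 30.61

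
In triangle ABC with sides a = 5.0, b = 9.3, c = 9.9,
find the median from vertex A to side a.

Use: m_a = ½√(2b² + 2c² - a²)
m_a = ½√(2·9.3² + 2·9.9² - 5.0²)
m_a = ½√(172.98 + 196.02 - 25) = ½√344 = 9.274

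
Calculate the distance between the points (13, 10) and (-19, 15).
Using the distance formula: d = sqrt((x₂-x₁)² + (y₂-y₁)²)
dx = (-19) - 13 = -32
dy = 15 - 10 = 5
d = sqrt((-32)² + 5²) = sqrt(1024 + 25) = sqrt(1049) = 32.39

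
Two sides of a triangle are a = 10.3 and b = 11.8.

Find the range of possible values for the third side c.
By the triangle inequality: |a - b| < c < a + b
|10.3 - 11.8| < c < 10.3 + 11.8
1.5 < c < 22.1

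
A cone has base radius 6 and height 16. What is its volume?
Volume = (1/3) * pi * r² * h
Volume = (1/3) * pi * 6² * 16
Volume = (1/3) * pi * 36 * 16
Volume = (1/3) * pi * 576
Volume = 603.19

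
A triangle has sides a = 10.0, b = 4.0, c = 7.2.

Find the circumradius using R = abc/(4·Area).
s = (a+b+c)/2 = 10.6
Area = √(s(s-a)(s-b)(s-c)) = √(10.6·0.6·6.6·3.4) = 11.9465
R = abc/(4·Area) = (10.0·4.0·7.2)/(4·11.9465) = 288/47.786 = 6.027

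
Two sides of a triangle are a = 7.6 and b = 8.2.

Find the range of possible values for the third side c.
By the triangle inequality: |a - b| < c < a + b
|7.6 - 8.2| < c < 7.6 + 8.2
0.6 < c < 15.8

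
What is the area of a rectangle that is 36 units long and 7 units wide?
Area = length * width
Area = 36 * 7
Area = 252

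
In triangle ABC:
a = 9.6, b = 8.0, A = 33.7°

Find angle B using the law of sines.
sin(B)/b = sin(A)/a
sin(B) = b·sin(A)/a = 8.0·sin(33.7°)/9.6 = 0.462370
B = arcsin(0.462370) = 27.54°  (b ≤ a, so B ≤ A and the acute solution is unique)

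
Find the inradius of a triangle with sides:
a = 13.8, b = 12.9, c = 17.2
s = (a+b+c)/2 = (13.8+12.9+17.2)/2 = 21.95
Area = √(s(s-a)(s-b)(s-c)) = √(21.95·8.15·9.05·4.75) = 87.6935
r = Area/s = 87.6935/21.95 = 3.995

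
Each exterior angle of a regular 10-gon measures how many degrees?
Exterior angle of a regular n-gon = 360/n
Exterior angle = 360/10
Exterior angle = 36 degrees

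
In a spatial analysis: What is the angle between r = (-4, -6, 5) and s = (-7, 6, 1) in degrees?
r·s = -3, |r|² = 77, |s|² = 86
cos θ = -3/√6622 ≈ -0.03687
θ ≈ 92.11°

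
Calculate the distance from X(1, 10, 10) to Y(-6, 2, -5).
d = √[(-7)² + (-8)² + (-15)²] = √338 = 18.38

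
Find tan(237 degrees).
tan(237 degrees) = 1.5399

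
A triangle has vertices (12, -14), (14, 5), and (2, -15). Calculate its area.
Using the coordinate formula: Area = (1/2)|x₁(y₂-y₃) + x₂(y₃-y₁) + x₃(y₁-y₂)|
Area = (1/2)|12(5-(-15)) + 14((-15)-(-14)) + 2((-14)-5)|
Area = (1/2)|12*20 + 14*(-1) + 2*(-19)|
Area = (1/2)|240 + (-14) + (-38)|
Area = (1/2)*188 = 94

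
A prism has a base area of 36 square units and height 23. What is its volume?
Volume = base area * height
Volume = 36 * 23
Volume = 828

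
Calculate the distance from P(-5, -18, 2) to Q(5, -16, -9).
d = √[(10)² + (2)² + (-11)²] = √225 = 15.0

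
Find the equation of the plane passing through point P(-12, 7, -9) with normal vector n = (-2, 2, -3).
d = n·P = (-2)(-12) + (2)(7) + (-3)(-9) = 65
Plane: -2x + 2y - 3z = 65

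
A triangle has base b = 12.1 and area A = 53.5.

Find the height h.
A = ½bh  →  h = 2A/b
h = 2·53.5/12.1 = 8.843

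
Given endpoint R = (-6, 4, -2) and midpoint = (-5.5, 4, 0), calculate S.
S = (2×(-5.5) - (-6), 2×4 - 4, 2×0 - (-2)) = (-5, 4, 2)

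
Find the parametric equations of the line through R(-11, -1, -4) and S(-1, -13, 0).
Direction vector d = S - R = (10, -12, 4)
x = -11 + 10t, y = -1 - 12t, z = -4 + 4t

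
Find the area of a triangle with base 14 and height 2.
Area = (1/2) * base * height
Area = (1/2) * 14 * 2
Area = 14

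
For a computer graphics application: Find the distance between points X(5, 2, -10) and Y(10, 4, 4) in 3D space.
d = √[(5)² + (2)² + (14)²] = √225 = 15.0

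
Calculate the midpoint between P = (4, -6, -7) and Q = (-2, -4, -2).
Midpoint = ((4-2)/2, (-6-4)/2, (-7-2)/2) = (1, -5, -4.5)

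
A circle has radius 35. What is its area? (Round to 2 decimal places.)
Area = pi * r²
Area = pi * 35²
Area = pi * 1225
Area = 3848.45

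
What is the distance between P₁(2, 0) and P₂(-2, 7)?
Using the distance formula: d = sqrt((x₂-x₁)² + (y₂-y₁)²)
dx = (-2) - 2 = -4
dy = 7 - 0 = 7
d = sqrt((-4)² + 7²) = sqrt(16 + 49) = sqrt(65) = 8.06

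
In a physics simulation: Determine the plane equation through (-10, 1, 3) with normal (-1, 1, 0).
d = n·P = (-1)(-10) + (1)(1) + (0)(3) = 11
Plane: -x + y = 11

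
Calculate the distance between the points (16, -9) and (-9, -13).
Using the distance formula: d = sqrt((x₂-x₁)² + (y₂-y₁)²)
dx = (-9) - 16 = -25
dy = (-13) - (-9) = -4
d = sqrt((-25)² + (-4)²) = sqrt(625 + 16) = sqrt(641) = 25.32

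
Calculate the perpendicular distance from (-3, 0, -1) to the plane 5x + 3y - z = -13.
d = |5(-3) + 3(0) + (-1)(-1) - (-13)| / √(5² + 3² + (-1)²) = 1/√35 = 0.169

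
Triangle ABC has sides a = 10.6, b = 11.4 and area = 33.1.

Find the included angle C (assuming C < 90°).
Area = ½ab·sin(C)  →  sin(C) = 2·Area/(ab)
sin(C) = 2·33.1/(10.6·11.4) = 0.547832
C = arcsin(0.547832) = 33.22°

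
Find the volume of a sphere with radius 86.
Volume = (4/3) * pi * r³
Volume = (4/3) * pi * 86³
Volume = (4/3) * pi * 636056
Volume = 2664305.14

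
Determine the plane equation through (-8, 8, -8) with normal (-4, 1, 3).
d = n·P = (-4)(-8) + (1)(8) + (3)(-8) = 16
Plane: -4x + y + 3z = 16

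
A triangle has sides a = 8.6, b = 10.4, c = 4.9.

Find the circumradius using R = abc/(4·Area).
s = (a+b+c)/2 = 11.95
Area = √(s(s-a)(s-b)(s-c)) = √(11.95·3.35·1.55·7.05) = 20.9154
R = abc/(4·Area) = (8.6·10.4·4.9)/(4·20.9154) = 438.256/83.6616 = 5.238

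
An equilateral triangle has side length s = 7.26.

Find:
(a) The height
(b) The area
(a) Height h = s·√3/2 = 7.26·√3/2 = 6.287
(b) Area = (√3/4)·s² = (√3/4)·7.26² = (√3/4)·52.7076 = 22.82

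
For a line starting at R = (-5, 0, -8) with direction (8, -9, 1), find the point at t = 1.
P(1) = (-5 + 8(1), 0 + (-9)(1), -8 + 1(1)) = (3, -9, -7)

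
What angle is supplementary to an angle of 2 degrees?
Supplementary angles sum to 180 degrees.
Other angle = 180 - 2
Other angle = 178 degrees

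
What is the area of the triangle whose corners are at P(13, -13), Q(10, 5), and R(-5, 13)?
Using the coordinate formula: Area = (1/2)|x₁(y₂-y₃) + x₂(y₃-y₁) + x₃(y₁-y₂)|
Area = (1/2)|13(5-13) + 10(13-(-13)) + (-5)((-13)-5)|
Area = (1/2)|13*(-8) + 10*26 + (-5)*(-18)|
Area = (1/2)|(-104) + 260 + 90|
Area = (1/2)*246 = 123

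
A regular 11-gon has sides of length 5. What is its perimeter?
Perimeter = number of sides * side length
Perimeter = 11 * 5
Perimeter = 55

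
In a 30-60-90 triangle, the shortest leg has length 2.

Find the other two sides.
Long leg = 2√3 = 3.464, Hypotenuse = 4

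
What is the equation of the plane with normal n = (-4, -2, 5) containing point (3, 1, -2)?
d = n·P = (-4)(3) + (-2)(1) + (5)(-2) = -24
Plane: -4x - 2y + 5z = -24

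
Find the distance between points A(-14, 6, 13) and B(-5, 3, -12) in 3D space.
d = √[(9)² + (-3)² + (-25)²] = √715 = 26.74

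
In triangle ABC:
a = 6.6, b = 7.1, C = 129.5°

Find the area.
Using A = ½ab·sin(C):
A = ½·6.6·7.1·sin(129.5°) = ½·46.86·0.771625 = 18.08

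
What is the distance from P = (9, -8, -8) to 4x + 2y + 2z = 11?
d = |4(9) + 2(-8) + 2(-8) - (11)| / √(4² + 2² + 2²) = 7/√24 = 1.429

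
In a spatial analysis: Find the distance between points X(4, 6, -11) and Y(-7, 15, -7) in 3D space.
d = √[(-11)² + (9)² + (4)²] = √218 = 14.76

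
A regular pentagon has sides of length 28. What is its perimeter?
Perimeter = number of sides * side length
Perimeter = 5 * 28
Perimeter = 140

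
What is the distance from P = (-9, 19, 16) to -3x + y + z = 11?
d = |(-3)(-9) + 1(19) + 1(16) - (11)| / √((-3)² + 1² + 1²) = 51/√11 = 15.38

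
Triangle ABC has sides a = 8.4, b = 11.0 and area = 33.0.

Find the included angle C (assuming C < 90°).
Area = ½ab·sin(C)  →  sin(C) = 2·Area/(ab)
sin(C) = 2·33.0/(8.4·11.0) = 0.714286
C = arcsin(0.714286) = 45.58°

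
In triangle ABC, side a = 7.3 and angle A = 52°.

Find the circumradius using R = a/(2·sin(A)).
R = a/(2·sin(A)) = 7.3/(2·sin(52°))
R = 7.3/(2·0.788011) = 7.3/1.576022 = 4.632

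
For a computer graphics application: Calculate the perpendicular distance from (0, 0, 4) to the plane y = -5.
d = |0(0) + 1(0) + 0(4) - (-5)| / √(0² + 1² + 0²) = 5/√1 = 5.0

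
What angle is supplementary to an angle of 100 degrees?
Supplementary angles sum to 180 degrees.
Other angle = 180 - 100
Other angle = 80 degrees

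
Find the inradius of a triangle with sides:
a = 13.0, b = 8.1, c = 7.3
s = (a+b+c)/2 = (13.0+8.1+7.3)/2 = 14.2
Area = √(s(s-a)(s-b)(s-c)) = √(14.2·1.2·6.1·6.9) = 26.7808
r = Area/s = 26.7808/14.2 = 1.886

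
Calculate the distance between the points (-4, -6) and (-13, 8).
Using the distance formula: d = sqrt((x₂-x₁)² + (y₂-y₁)²)
dx = (-13) - (-4) = -9
dy = 8 - (-6) = 14
d = sqrt((-9)² + 14²) = sqrt(81 + 196) = sqrt(277) = 16.64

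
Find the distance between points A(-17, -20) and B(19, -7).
Using the distance formula: d = sqrt((x₂-x₁)² + (y₂-y₁)²)
dx = 19 - (-17) = 36
dy = (-7) - (-20) = 13
d = sqrt(36² + 13²) = sqrt(1296 + 169) = sqrt(1465) = 38.28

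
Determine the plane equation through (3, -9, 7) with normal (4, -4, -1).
d = n·P = (4)(3) + (-4)(-9) + (-1)(7) = 41
Plane: 4x - 4y - z = 41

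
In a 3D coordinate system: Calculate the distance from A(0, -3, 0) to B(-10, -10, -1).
d = √[(-10)² + (-7)² + (-1)²] = √150 = 12.25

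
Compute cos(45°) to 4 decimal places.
cos(45 degrees) = sqrt(2)/2
Decimal approximation: 0.7071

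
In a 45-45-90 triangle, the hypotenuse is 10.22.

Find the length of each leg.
In a 45-45-90 triangle, hypotenuse = leg·√2  →  leg = hypotenuse/√2
leg = 10.22/√2 = 7.227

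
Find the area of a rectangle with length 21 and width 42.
Area = length * width
Area = 21 * 42
Area = 882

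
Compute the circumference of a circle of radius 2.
Circumference = 2 * pi * r
Circumference = 2 * pi * 2
Circumference = 12.57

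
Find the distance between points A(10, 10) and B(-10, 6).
Using the distance formula: d = sqrt((x₂-x₁)² + (y₂-y₁)²)
dx = (-10) - 10 = -20
dy = 6 - 10 = -4
d = sqrt((-20)² + (-4)²) = sqrt(400 + 16) = sqrt(416) = 20.40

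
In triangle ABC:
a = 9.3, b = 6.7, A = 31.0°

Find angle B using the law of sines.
sin(B)/b = sin(A)/a
sin(B) = b·sin(A)/a = 6.7·sin(31.0°)/9.3 = 0.371049
B = arcsin(0.371049) = 21.78°  (b ≤ a, so B ≤ A and the acute solution is unique)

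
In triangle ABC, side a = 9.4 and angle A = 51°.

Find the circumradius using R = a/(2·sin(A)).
R = a/(2·sin(A)) = 9.4/(2·sin(51°))
R = 9.4/(2·0.777146) = 9.4/1.554292 = 6.048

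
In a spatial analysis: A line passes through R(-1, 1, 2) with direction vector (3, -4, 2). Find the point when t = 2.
P(2) = (-1 + 3(2), 1 + (-4)(2), 2 + 2(2)) = (5, -7, 6)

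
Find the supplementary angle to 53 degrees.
Supplementary angles sum to 180 degrees.
Other angle = 180 - 53
Other angle = 127 degrees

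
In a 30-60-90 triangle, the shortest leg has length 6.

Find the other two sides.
Long leg = 6√3 = 10.39, Hypotenuse = 12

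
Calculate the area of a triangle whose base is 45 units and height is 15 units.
Area = (1/2) * base * height
Area = (1/2) * 45 * 15
Area = 337.50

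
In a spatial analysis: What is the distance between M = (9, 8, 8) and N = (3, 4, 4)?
d = √[(-6)² + (-4)² + (-4)²] = √68 = 8.246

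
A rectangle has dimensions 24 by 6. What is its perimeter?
Perimeter = 2 * (length + width)
Perimeter = 2 * (24 + 6)
Perimeter = 2 * 30
Perimeter = 60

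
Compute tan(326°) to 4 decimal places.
tan(326 degrees) = -0.6745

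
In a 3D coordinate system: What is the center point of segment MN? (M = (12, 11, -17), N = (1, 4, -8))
Midpoint = ((12+1)/2, (11+4)/2, (-17-8)/2) = (6.5, 7.5, -12.5)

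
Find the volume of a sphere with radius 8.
Volume = (4/3) * pi * r³
Volume = (4/3) * pi * 8³
Volume = (4/3) * pi * 512
Volume = 2144.66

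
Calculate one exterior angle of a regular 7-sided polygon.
Exterior angle of a regular n-gon = 360/n
Exterior angle = 360/7
Exterior angle = 51.43 degrees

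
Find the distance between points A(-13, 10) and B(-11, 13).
Using the distance formula: d = sqrt((x₂-x₁)² + (y₂-y₁)²)
dx = (-11) - (-13) = 2
dy = 13 - 10 = 3
d = sqrt(2² + 3²) = sqrt(4 + 9) = sqrt(13) = 3.61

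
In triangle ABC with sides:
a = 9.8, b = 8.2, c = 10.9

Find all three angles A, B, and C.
By the law of cosines:
cos(A) = (b² + c² - a²)/(2bc) = 0.503524  →  A = 59.77°
cos(B) = (a² + c² - b²)/(2ac) = 0.690929  →  B = 46.3°
cos(C) = (a² + b² - c²)/(2ab) = 0.276692  →  C = 73.94°
Check: A + B + C = 180.0° ✓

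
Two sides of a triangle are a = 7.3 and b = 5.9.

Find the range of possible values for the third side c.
By the triangle inequality: |a - b| < c < a + b
|7.3 - 5.9| < c < 7.3 + 5.9
1.4 < c < 13.2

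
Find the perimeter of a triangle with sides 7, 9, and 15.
Perimeter = sum of all sides
Perimeter = 7 + 9 + 15
Perimeter = 31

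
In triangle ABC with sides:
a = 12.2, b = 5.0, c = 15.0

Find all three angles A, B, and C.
By the law of cosines:
cos(A) = (b² + c² - a²)/(2bc) = 0.674400  →  A = 47.59°
cos(B) = (a² + c² - b²)/(2ac) = 0.953115  →  B = 17.61°
cos(C) = (a² + b² - c²)/(2ab) = -0.419344  →  C = 114.8°
Check: A + B + C = 180.0° ✓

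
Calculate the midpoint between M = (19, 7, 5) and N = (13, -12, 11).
Midpoint = ((19+13)/2, (7-12)/2, (5+11)/2) = (16, -2.5, 8)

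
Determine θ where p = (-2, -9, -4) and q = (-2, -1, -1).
p·q = 17, |p|² = 101, |q|² = 6
cos θ = 17/√606 ≈ 0.6906
θ ≈ 46.32°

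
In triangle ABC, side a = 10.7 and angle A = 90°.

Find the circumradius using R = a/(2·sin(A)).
R = a/(2·sin(A)) = 10.7/(2·sin(90°))
R = 10.7/(2·1.000000) = 10.7/2.000000 = 5.35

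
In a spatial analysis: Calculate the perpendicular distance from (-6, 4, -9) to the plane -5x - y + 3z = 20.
d = |(-5)(-6) + (-1)(4) + 3(-9) - (20)| / √((-5)² + (-1)² + 3²) = 21/√35 = 3.55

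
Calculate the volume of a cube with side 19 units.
Volume = s³
Volume = 19³
Volume = 6859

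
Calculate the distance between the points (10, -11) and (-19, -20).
Using the distance formula: d = sqrt((x₂-x₁)² + (y₂-y₁)²)
dx = (-19) - 10 = -29
dy = (-20) - (-11) = -9
d = sqrt((-29)² + (-9)²) = sqrt(841 + 81) = sqrt(922) = 30.36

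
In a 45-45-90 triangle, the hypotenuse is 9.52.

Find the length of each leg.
In a 45-45-90 triangle, hypotenuse = leg·√2  →  leg = hypotenuse/√2
leg = 9.52/√2 = 6.732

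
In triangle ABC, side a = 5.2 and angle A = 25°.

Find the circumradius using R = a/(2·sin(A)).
R = a/(2·sin(A)) = 5.2/(2·sin(25°))
R = 5.2/(2·0.422618) = 5.2/0.845237 = 6.152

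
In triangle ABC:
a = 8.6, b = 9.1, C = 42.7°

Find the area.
Using A = ½ab·sin(C):
A = ½·8.6·9.1·sin(42.7°) = ½·78.26·0.678160 = 26.54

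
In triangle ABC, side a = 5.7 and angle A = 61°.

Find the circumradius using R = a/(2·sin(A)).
R = a/(2·sin(A)) = 5.7/(2·sin(61°))
R = 5.7/(2·0.874620) = 5.7/1.749239 = 3.259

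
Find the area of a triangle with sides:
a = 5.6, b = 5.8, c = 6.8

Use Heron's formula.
s = (a+b+c)/2 = (5.6+5.8+6.8)/2 = 9.1
A = √(s(s-a)(s-b)(s-c)) = √(9.1·3.5·3.3·2.3)
A = √241.741 = 15.55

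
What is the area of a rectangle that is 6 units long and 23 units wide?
Area = length * width
Area = 6 * 23
Area = 138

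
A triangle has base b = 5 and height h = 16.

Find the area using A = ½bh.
A = ½·5·16 = 40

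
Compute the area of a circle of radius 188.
Area = pi * r²
Area = pi * 188²
Area = pi * 35344
Area = 111036.45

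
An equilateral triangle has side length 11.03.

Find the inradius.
For an equilateral triangle, r = s/(2√3) where s is the side.
r = 11.03/(2√3) = 11.03/3.464102 = 3.184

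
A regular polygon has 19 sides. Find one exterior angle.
Exterior angle of a regular n-gon = 360/n
Exterior angle = 360/19
Exterior angle = 18.95 degrees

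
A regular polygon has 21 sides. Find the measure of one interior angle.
Interior angle of a regular n-gon = (n-2)*180/n
Interior angle = (21-2)*180/21
Interior angle = 19*180/21
Interior angle = 3420/21
Interior angle = 162.86 degrees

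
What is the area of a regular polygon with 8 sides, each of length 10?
For a regular 8-gon with side length s = 10:
Apothem a = s / (2*tan(pi/8)) = 10 / (2*tan(pi/8)) ≈ 12.0711
Perimeter P = 8 * 10 = 80
Area = (1/2) * P * a = (1/2) * 80 * 12.0711 = 482.84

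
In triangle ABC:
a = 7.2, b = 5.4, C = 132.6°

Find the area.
Using A = ½ab·sin(C):
A = ½·7.2·5.4·sin(132.6°) = ½·38.88·0.736097 = 14.31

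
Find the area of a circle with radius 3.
Area = pi * r²
Area = pi * 3²
Area = pi * 9
Area = 28.27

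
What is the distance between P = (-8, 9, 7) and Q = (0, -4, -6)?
d = √[(8)² + (-13)² + (-13)²] = √402 = 20.05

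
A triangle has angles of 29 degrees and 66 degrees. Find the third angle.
Sum of angles in a triangle = 180 degrees
Third angle = 180 - 29 - 66
Third angle = 85 degrees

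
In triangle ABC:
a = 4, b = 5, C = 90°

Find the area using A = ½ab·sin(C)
A = ½·4·5·sin(90°) = ½·20·1.000000 = 10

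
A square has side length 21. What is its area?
Area = s²
Area = 21²
Area = 441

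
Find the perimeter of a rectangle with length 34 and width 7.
Perimeter = 2 * (length + width)
Perimeter = 2 * (34 + 7)
Perimeter = 2 * 41
Perimeter = 82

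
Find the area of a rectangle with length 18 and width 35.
Area = length * width
Area = 18 * 35
Area = 630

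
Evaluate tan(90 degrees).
tan(90 degrees) = undefined
Decimal approximation: undefined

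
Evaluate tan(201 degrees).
tan(201 degrees) = 0.3839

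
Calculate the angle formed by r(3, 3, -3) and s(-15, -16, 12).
r·s = -129, |r|² = 27, |s|² = 625
cos θ = -129/√16875 ≈ -0.993
θ ≈ 173.2°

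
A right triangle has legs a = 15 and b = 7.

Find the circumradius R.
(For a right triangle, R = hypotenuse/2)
Hypotenuse c = √(15² + 7²) = √274 = 16.5529
R = c/2 = 8.276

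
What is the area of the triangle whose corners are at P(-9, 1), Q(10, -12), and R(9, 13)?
Using the coordinate formula: Area = (1/2)|x₁(y₂-y₃) + x₂(y₃-y₁) + x₃(y₁-y₂)|
Area = (1/2)|(-9)((-12)-13) + 10(13-1) + 9(1-(-12))|
Area = (1/2)|(-9)*(-25) + 10*12 + 9*13|
Area = (1/2)|225 + 120 + 117|
Area = (1/2)*462 = 231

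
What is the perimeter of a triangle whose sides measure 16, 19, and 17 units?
Perimeter = sum of all sides
Perimeter = 16 + 19 + 17
Perimeter = 52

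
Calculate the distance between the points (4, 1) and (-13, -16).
Using the distance formula: d = sqrt((x₂-x₁)² + (y₂-y₁)²)
dx = (-13) - 4 = -17
dy = (-16) - 1 = -17
d = sqrt((-17)² + (-17)²) = sqrt(289 + 289) = sqrt(578) = 24.04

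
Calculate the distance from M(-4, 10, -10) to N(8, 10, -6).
d = √[(12)² + (0)² + (4)²] = √160 = 12.65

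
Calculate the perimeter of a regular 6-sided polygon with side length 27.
Perimeter = number of sides * side length
Perimeter = 6 * 27
Perimeter = 162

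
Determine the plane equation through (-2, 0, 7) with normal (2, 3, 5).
d = n·P = (2)(-2) + (3)(0) + (5)(7) = 31
Plane: 2x + 3y + 5z = 31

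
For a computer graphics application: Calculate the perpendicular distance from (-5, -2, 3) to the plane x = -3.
d = |1(-5) + 0(-2) + 0(3) - (-3)| / √(1² + 0² + 0²) = 2/√1 = 2.0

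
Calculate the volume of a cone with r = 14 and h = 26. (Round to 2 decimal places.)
Volume = (1/3) * pi * r² * h
Volume = (1/3) * pi * 14² * 26
Volume = (1/3) * pi * 196 * 26
Volume = (1/3) * pi * 5096
Volume = 5336.52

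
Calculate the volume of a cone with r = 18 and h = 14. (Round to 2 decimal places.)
Volume = (1/3) * pi * r² * h
Volume = (1/3) * pi * 18² * 14
Volume = (1/3) * pi * 324 * 14
Volume = (1/3) * pi * 4536
Volume = 4750.09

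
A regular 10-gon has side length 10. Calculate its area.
For a regular 10-gon with side length s = 10:
Apothem a = s / (2*tan(pi/10)) = 10 / (2*tan(pi/10)) ≈ 15.3884
Perimeter P = 10 * 10 = 100
Area = (1/2) * P * a = (1/2) * 100 * 15.3884 = 769.42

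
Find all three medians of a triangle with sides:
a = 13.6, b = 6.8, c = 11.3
Using m_x = ½√(2y² + 2z² - x²):
m_a = ½√(2·6.8² + 2·11.3² - 13.6²) = ½√162.9 = 6.382
m_b = ½√(2·13.6² + 2·11.3² - 6.8²) = ½√579.06 = 12.03
m_c = ½√(2·13.6² + 2·6.8² - 11.3²) = ½√334.71 = 9.148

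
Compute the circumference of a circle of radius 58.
Circumference = 2 * pi * r
Circumference = 2 * pi * 58
Circumference = 364.42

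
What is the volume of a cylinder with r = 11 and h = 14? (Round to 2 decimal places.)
Volume = pi * r² * h
Volume = pi * 11² * 14
Volume = pi * 121 * 14
Volume = pi * 1694
Volume = 5321.86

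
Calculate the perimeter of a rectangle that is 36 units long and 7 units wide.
Perimeter = 2 * (length + width)
Perimeter = 2 * (36 + 7)
Perimeter = 2 * 43
Perimeter = 86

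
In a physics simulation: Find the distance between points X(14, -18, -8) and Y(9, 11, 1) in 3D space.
d = √[(-5)² + (29)² + (9)²] = √947 = 30.77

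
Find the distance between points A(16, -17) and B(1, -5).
Using the distance formula: d = sqrt((x₂-x₁)² + (y₂-y₁)²)
dx = 1 - 16 = -15
dy = (-5) - (-17) = 12
d = sqrt((-15)² + 12²) = sqrt(225 + 144) = sqrt(369) = 19.21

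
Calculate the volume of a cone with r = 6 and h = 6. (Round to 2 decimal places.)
Volume = (1/3) * pi * r² * h
Volume = (1/3) * pi * 6² * 6
Volume = (1/3) * pi * 36 * 6
Volume = (1/3) * pi * 216
Volume = 226.19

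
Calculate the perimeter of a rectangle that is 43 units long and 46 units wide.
Perimeter = 2 * (length + width)
Perimeter = 2 * (43 + 46)
Perimeter = 2 * 89
Perimeter = 178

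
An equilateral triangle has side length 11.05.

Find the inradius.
For an equilateral triangle, r = s/(2√3) where s is the side.
r = 11.05/(2√3) = 11.05/3.464102 = 3.19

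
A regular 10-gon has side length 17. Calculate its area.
For a regular 10-gon with side length s = 17:
Apothem a = s / (2*tan(pi/10)) = 17 / (2*tan(pi/10)) ≈ 26.1603
Perimeter P = 10 * 17 = 170
Area = (1/2) * P * a = (1/2) * 170 * 26.1603 = 2223.63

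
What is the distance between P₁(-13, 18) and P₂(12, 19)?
Using the distance formula: d = sqrt((x₂-x₁)² + (y₂-y₁)²)
dx = 12 - (-13) = 25
dy = 19 - 18 = 1
d = sqrt(25² + 1²) = sqrt(625 + 1) = sqrt(626) = 25.02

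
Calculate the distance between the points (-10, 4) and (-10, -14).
Using the distance formula: d = sqrt((x₂-x₁)² + (y₂-y₁)²)
dx = (-10) - (-10) = 0
dy = (-14) - 4 = -18
d = sqrt(0² + (-18)²) = sqrt(0 + 324) = sqrt(324) = 18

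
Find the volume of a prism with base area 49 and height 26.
Volume = base area * height
Volume = 49 * 26
Volume = 1274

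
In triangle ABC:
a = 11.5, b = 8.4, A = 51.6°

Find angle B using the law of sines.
sin(B)/b = sin(A)/a
sin(B) = b·sin(A)/a = 8.4·sin(51.6°)/11.5 = 0.572437
B = arcsin(0.572437) = 34.92°  (b ≤ a, so B ≤ A and the acute solution is unique)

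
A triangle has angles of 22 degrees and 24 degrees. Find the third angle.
Sum of angles in a triangle = 180 degrees
Third angle = 180 - 22 - 24
Third angle = 134 degrees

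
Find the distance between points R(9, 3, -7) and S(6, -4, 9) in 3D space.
d = √[(-3)² + (-7)² + (16)²] = √314 = 17.72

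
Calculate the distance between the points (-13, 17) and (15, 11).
Using the distance formula: d = sqrt((x₂-x₁)² + (y₂-y₁)²)
dx = 15 - (-13) = 28
dy = 11 - 17 = -6
d = sqrt(28² + (-6)²) = sqrt(784 + 36) = sqrt(820) = 28.64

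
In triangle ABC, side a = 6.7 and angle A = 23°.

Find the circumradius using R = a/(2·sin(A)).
R = a/(2·sin(A)) = 6.7/(2·sin(23°))
R = 6.7/(2·0.390731) = 6.7/0.781462 = 8.574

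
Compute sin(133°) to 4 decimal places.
sin(133 degrees) = 0.7314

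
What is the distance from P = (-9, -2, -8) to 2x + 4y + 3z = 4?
d = |2(-9) + 4(-2) + 3(-8) - (4)| / √(2² + 4² + 3²) = 54/√29 = 10.03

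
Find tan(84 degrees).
tan(84 degrees) = 9.5144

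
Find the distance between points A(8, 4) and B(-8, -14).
Using the distance formula: d = sqrt((x₂-x₁)² + (y₂-y₁)²)
dx = (-8) - 8 = -16
dy = (-14) - 4 = -18
d = sqrt((-16)² + (-18)²) = sqrt(256 + 324) = sqrt(580) = 24.08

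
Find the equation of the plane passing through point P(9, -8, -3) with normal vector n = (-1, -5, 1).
d = n·P = (-1)(9) + (-5)(-8) + (1)(-3) = 28
Plane: -x - 5y + z = 28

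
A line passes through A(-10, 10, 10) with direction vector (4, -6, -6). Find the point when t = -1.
P(-1) = (-10 + 4(-1), 10 + (-6)(-1), 10 + (-6)(-1)) = (-14, 16, 16)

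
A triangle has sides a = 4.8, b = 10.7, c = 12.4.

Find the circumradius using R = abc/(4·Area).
s = (a+b+c)/2 = 13.95
Area = √(s(s-a)(s-b)(s-c)) = √(13.95·9.15·3.25·1.55) = 25.3574
R = abc/(4·Area) = (4.8·10.7·12.4)/(4·25.3574) = 636.864/101.4296 = 6.279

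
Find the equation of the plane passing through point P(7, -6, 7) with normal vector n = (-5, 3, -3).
d = n·P = (-5)(7) + (3)(-6) + (-3)(7) = -74
Plane: -5x + 3y - 3z = -74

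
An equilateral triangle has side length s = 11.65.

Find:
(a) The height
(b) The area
(a) Height h = s·√3/2 = 11.65·√3/2 = 10.09
(b) Area = (√3/4)·s² = (√3/4)·11.65² = (√3/4)·135.722 = 58.77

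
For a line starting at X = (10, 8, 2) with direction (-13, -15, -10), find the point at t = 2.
P(2) = (10 + (-13)(2), 8 + (-15)(2), 2 + (-10)(2)) = (-16, -22, -18)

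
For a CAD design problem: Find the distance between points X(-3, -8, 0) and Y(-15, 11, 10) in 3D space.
d = √[(-12)² + (19)² + (10)²] = √605 = 24.6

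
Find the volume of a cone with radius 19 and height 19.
Volume = (1/3) * pi * r² * h
Volume = (1/3) * pi * 19² * 19
Volume = (1/3) * pi * 361 * 19
Volume = (1/3) * pi * 6859
Volume = 7182.73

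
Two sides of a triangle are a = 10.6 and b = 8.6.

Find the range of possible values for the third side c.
By the triangle inequality: |a - b| < c < a + b
|10.6 - 8.6| < c < 10.6 + 8.6
2 < c < 19.2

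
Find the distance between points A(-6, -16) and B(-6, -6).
Using the distance formula: d = sqrt((x₂-x₁)² + (y₂-y₁)²)
dx = (-6) - (-6) = 0
dy = (-6) - (-16) = 10
d = sqrt(0² + 10²) = sqrt(0 + 100) = sqrt(100) = 10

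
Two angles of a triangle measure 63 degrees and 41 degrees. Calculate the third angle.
Sum of angles in a triangle = 180 degrees
Third angle = 180 - 63 - 41
Third angle = 76 degrees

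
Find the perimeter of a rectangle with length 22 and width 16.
Perimeter = 2 * (length + width)
Perimeter = 2 * (22 + 16)
Perimeter = 2 * 38
Perimeter = 76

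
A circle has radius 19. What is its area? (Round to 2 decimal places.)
Area = pi * r²
Area = pi * 19²
Area = pi * 361
Area = 1134.11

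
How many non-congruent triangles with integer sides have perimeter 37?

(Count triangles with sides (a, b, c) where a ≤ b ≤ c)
With a ≤ b ≤ c and a + b + c = 37, the triangle inequality a + b > c gives c < 37/2, so c ≤ 18.
Iterate a from 1 to ⌊p/3⌋ = 12; for each a, b ranges from a to ⌊(p−a)/2⌋ with c = p − a − b, keeping only c ≥ b.
Triples: (1, 18, 18), (2, 17, 18), (3, 16, 18), …
Count = 33 triangles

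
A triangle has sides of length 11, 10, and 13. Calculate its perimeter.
Perimeter = sum of all sides
Perimeter = 11 + 10 + 13
Perimeter = 34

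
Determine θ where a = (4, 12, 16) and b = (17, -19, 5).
a·b = -80, |a|² = 416, |b|² = 675
cos θ = -80/√280800 ≈ -0.151
θ ≈ 98.68°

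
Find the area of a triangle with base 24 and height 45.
Area = (1/2) * base * height
Area = (1/2) * 24 * 45
Area = 540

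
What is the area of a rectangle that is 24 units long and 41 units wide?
Area = length * width
Area = 24 * 41
Area = 984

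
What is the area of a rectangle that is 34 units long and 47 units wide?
Area = length * width
Area = 34 * 47
Area = 1598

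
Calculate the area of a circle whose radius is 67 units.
Area = pi * r²
Area = pi * 67²
Area = pi * 4489
Area = 14102.61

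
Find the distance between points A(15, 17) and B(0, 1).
Using the distance formula: d = sqrt((x₂-x₁)² + (y₂-y₁)²)
dx = 0 - 15 = -15
dy = 1 - 17 = -16
d = sqrt((-15)² + (-16)²) = sqrt(225 + 256) = sqrt(481) = 21.93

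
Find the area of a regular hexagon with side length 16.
For a regular 6-gon with side length s = 16:
Apothem a = s / (2*tan(pi/6)) = 16 / (2*tan(pi/6)) ≈ 13.8564
Perimeter P = 6 * 16 = 96
Area = (1/2) * P * a = (1/2) * 96 * 13.8564 = 665.11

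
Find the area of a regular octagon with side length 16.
For a regular 8-gon with side length s = 16:
Apothem a = s / (2*tan(pi/8)) = 16 / (2*tan(pi/8)) ≈ 19.3137
Perimeter P = 8 * 16 = 128
Area = (1/2) * P * a = (1/2) * 128 * 19.3137 = 1236.08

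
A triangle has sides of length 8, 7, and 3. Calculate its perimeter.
Perimeter = sum of all sides
Perimeter = 8 + 7 + 3
Perimeter = 18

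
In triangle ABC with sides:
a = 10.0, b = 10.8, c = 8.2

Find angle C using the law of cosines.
cos(C) = (a² + b² - c²)/(2ab)
cos(C) = (10.0² + 10.8² - 8.2²)/(2·10.0·10.8) = 149.4/216 = 0.691667
C = arccos(0.691667) = 46.24°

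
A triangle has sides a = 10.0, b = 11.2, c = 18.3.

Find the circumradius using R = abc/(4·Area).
s = (a+b+c)/2 = 19.75
Area = √(s(s-a)(s-b)(s-c)) = √(19.75·9.75·8.55·1.45) = 48.8599
R = abc/(4·Area) = (10.0·11.2·18.3)/(4·48.8599) = 2049.6/195.4396 = 10.49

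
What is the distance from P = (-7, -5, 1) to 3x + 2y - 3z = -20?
d = |3(-7) + 2(-5) + (-3)(1) - (-20)| / √(3² + 2² + (-3)²) = 14/√22 = 2.985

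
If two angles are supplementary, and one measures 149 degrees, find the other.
Supplementary angles sum to 180 degrees.
Other angle = 180 - 149
Other angle = 31 degrees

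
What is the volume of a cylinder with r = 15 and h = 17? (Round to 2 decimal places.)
Volume = pi * r² * h
Volume = pi * 15² * 17
Volume = pi * 225 * 17
Volume = pi * 3825
Volume = 12016.59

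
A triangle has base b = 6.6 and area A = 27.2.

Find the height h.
A = ½bh  →  h = 2A/b
h = 2·27.2/6.6 = 8.242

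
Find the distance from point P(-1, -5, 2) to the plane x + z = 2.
d = |1(-1) + 0(-5) + 1(2) - (2)| / √(1² + 0² + 1²) = 1/√2 = 0.7071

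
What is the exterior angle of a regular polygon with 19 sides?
Exterior angle of a regular n-gon = 360/n
Exterior angle = 360/19
Exterior angle = 18.95 degrees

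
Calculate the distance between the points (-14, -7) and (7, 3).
Using the distance formula: d = sqrt((x₂-x₁)² + (y₂-y₁)²)
dx = 7 - (-14) = 21
dy = 3 - (-7) = 10
d = sqrt(21² + 10²) = sqrt(441 + 100) = sqrt(541) = 23.26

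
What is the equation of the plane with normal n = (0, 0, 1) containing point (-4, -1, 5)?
d = n·P = (0)(-4) + (0)(-1) + (1)(5) = 5
Plane: z = 5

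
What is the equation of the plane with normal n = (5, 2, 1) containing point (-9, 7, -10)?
d = n·P = (5)(-9) + (2)(7) + (1)(-10) = -41
Plane: 5x + 2y + z = -41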